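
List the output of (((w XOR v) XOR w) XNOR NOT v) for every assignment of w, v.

w | v | Output
--------------
0 | 0 | 0
0 | 1 | 0
1 | 0 | 0
1 | 1 | 0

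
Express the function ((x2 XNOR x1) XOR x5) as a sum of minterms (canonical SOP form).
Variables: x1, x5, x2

Σm(0, 3, 5, 6) = (NOT x1 AND NOT x5 AND NOT x2) OR (NOT x1 AND x5 AND x2) OR (x1 AND NOT x5 AND x2) OR (x1 AND x5 AND NOT x2)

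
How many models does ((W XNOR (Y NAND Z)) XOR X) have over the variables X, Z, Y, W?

Satisfying assignments: (0,0,0,1), (0,0,1,1), (0,1,0,1), (0,1,1,0), (1,0,0,0), (1,0,1,0), (1,1,0,0), (1,1,1,1)
Count: 8 out of 16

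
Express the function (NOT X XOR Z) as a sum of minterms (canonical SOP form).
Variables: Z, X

Σm(0, 3) = (NOT Z AND NOT X) OR (Z AND X)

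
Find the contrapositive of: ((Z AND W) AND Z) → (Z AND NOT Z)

Contrapositive: NOT (Z AND NOT Z) → NOT ((Z AND W) AND Z)
Note: A statement and its contrapositive are logically equivalent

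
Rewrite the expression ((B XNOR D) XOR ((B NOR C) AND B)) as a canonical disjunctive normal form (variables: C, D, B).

(NOT C AND NOT D AND NOT B) OR (NOT C AND D AND B) OR (C AND NOT D AND NOT B) OR (C AND D AND B)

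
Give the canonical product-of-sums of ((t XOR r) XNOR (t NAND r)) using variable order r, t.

ΠM(0) = (r OR t)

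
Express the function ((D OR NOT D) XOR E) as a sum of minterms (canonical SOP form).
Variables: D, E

Σm(0, 2) = (NOT D AND NOT E) OR (D AND NOT E)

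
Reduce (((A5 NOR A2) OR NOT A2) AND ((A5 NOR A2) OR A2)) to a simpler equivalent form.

By distribution ((E OR v) AND (E OR NOT v) = E):
= (A5 NOR A2)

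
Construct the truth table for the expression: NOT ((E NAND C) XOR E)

E | C | Output
--------------
0 | 0 | 0
0 | 1 | 0
1 | 0 | 1
1 | 1 | 0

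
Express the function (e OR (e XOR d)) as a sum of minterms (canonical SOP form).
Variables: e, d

Σm(1, 2, 3) = (NOT e AND d) OR (e AND NOT d) OR (e AND d)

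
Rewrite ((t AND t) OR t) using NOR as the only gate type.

((((t NOR t) NOR (t NOR t)) NOR t) NOR (((t NOR t) NOR (t NOR t)) NOR t))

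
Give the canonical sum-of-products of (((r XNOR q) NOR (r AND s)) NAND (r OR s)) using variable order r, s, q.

Σm(0, 1, 2, 5, 6, 7) = (NOT r AND NOT s AND NOT q) OR (NOT r AND NOT s AND q) OR (NOT r AND s AND NOT q) OR (r AND NOT s AND q) OR (r AND s AND NOT q) OR (r AND s AND q)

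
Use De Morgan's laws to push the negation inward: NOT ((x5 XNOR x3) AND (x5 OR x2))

NOT (x5 XNOR x3) OR NOT (x5 OR x2)
De Morgan's: NOT(AND of terms) = OR of negations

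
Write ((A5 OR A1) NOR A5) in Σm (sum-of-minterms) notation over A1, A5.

Σm(0) = (NOT A1 AND NOT A5)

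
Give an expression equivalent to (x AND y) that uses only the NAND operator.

((x NAND y) NAND (x NAND y))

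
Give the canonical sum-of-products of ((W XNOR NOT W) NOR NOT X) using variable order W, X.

Σm(1, 3) = (NOT W AND X) OR (W AND X)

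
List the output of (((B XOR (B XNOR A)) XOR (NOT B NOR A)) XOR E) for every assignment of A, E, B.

A | E | B | Output
------------------
0 | 0 | 0 | 1
0 | 0 | 1 | 0
0 | 1 | 0 | 0
0 | 1 | 1 | 1
1 | 0 | 0 | 0
1 | 0 | 1 | 0
1 | 1 | 0 | 1
1 | 1 | 1 | 1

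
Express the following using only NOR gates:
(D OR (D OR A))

((D NOR ((D NOR A) NOR (D NOR A))) NOR (D NOR ((D NOR A) NOR (D NOR A))))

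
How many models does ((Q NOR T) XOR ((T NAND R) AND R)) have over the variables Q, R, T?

Satisfying assignments: (0,0,0), (1,1,0)
Count: 2 out of 8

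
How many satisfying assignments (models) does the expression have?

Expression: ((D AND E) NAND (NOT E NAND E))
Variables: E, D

Satisfying assignments: (0,0), (0,1), (1,0)
Count: 3 out of 4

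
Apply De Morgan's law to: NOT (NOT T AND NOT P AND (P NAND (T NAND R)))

T OR P OR NOT (P NAND (T NAND R))
De Morgan's: NOT(AND of terms) = OR of negations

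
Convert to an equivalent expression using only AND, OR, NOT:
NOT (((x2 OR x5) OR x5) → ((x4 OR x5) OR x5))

((x2 OR x5) OR x5) AND NOT ((x4 OR x5) OR x5)
(Negated implication: NOT(A → B) = A AND NOT B)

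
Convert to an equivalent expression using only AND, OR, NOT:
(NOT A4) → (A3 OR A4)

A4 OR (A3 OR A4)
(Implication elimination: A → B = NOT A OR B)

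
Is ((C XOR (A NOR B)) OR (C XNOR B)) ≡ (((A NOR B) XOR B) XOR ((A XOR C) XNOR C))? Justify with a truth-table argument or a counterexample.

No. Counterexample: with A=0, C=0, B=0, Expression 1 = 1 but Expression 2 = 0.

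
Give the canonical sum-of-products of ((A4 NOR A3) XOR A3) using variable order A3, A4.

Σm(0, 2, 3) = (NOT A3 AND NOT A4) OR (A3 AND NOT A4) OR (A3 AND A4)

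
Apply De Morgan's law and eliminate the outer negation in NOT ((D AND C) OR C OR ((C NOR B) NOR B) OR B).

NOT (D AND C) AND NOT C AND NOT ((C NOR B) NOR B) AND NOT B
De Morgan's: NOT(OR of terms) = AND of negations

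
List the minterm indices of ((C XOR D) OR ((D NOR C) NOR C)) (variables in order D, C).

Σm(1, 2) = (NOT D AND C) OR (D AND NOT C)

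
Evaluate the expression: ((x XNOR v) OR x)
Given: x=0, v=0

Substituting: ((0 XNOR 0) OR 0)
= 1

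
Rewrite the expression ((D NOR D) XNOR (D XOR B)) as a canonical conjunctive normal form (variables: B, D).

(B OR D) AND (B OR NOT D)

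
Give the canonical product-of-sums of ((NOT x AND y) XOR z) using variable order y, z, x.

ΠM(0, 1, 5, 6) = (y OR z OR x) AND (y OR z OR NOT x) AND (NOT y OR z OR NOT x) AND (NOT y OR NOT z OR x)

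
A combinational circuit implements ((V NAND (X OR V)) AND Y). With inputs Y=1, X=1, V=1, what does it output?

Substituting: ((1 NAND (1 OR 1)) AND 1)
= 0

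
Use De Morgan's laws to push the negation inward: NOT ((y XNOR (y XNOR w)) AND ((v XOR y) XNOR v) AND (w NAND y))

NOT (y XNOR (y XNOR w)) OR NOT ((v XOR y) XNOR v) OR NOT (w NAND y)
De Morgan's: NOT(AND of terms) = OR of negations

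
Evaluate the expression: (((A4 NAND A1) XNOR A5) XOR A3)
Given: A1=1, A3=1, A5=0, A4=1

Substituting: (((1 NAND 1) XNOR 0) XOR 1)
= 0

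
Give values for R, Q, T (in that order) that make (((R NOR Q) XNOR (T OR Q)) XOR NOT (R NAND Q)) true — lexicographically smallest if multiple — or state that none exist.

R=0, Q=0, T=1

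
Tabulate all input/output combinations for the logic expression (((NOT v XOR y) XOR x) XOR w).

y | x | v | w | Output
----------------------
0 | 0 | 0 | 0 | 1
0 | 0 | 0 | 1 | 0
0 | 0 | 1 | 0 | 0
0 | 0 | 1 | 1 | 1
0 | 1 | 0 | 0 | 0
0 | 1 | 0 | 1 | 1
0 | 1 | 1 | 0 | 1
0 | 1 | 1 | 1 | 0
1 | 0 | 0 | 0 | 0
1 | 0 | 0 | 1 | 1
1 | 0 | 1 | 0 | 1
1 | 0 | 1 | 1 | 0
1 | 1 | 0 | 0 | 1
1 | 1 | 0 | 1 | 0
1 | 1 | 1 | 0 | 0
1 | 1 | 1 | 1 | 1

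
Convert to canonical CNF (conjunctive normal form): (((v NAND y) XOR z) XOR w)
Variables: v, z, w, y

(v OR z OR NOT w OR y) AND (v OR z OR NOT w OR NOT y) AND (v OR NOT z OR w OR y) AND (v OR NOT z OR w OR NOT y) AND (NOT v OR z OR w OR NOT y) AND (NOT v OR z OR NOT w OR y) AND (NOT v OR NOT z OR w OR y) AND (NOT v OR NOT z OR NOT w OR NOT y)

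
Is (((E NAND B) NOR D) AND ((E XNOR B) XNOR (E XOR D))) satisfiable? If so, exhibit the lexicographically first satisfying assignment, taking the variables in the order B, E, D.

B=1, E=1, D=0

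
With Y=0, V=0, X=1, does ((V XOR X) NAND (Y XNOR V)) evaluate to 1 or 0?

Substituting: ((0 XOR 1) NAND (0 XNOR 0))
= 0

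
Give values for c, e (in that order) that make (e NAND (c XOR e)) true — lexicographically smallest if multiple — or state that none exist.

c=0, e=0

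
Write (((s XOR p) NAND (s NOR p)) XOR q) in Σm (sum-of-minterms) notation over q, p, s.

Σm(0, 1, 2, 3) = (NOT q AND NOT p AND NOT s) OR (NOT q AND NOT p AND s) OR (NOT q AND p AND NOT s) OR (NOT q AND p AND s)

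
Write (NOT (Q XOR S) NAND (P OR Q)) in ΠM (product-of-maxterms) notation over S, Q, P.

ΠM(1, 6, 7) = (S OR Q OR NOT P) AND (NOT S OR NOT Q OR P) AND (NOT S OR NOT Q OR NOT P)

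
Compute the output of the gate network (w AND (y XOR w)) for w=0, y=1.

Substituting: (0 AND (1 XOR 0))
= 0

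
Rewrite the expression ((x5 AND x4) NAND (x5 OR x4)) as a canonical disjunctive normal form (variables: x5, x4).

(NOT x5 AND NOT x4) OR (NOT x5 AND x4) OR (x5 AND NOT x4)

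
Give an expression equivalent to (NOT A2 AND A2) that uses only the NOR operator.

(((A2 NOR A2) NOR (A2 NOR A2)) NOR (A2 NOR A2))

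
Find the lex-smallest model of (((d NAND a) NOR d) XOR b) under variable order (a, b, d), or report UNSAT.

a=0, b=1, d=0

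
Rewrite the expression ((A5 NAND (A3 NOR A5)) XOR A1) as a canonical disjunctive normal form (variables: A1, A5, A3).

(NOT A1 AND NOT A5 AND NOT A3) OR (NOT A1 AND NOT A5 AND A3) OR (NOT A1 AND A5 AND NOT A3) OR (NOT A1 AND A5 AND A3)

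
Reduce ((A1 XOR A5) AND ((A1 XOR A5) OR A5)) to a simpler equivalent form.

By absorption (E AND (E OR v) = E):
= (A1 XOR A5)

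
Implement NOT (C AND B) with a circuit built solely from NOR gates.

(((C NOR C) NOR (B NOR B)) NOR ((C NOR C) NOR (B NOR B)))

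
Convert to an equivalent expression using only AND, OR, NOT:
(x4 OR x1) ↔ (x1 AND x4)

((x4 OR x1) AND (x1 AND x4)) OR (NOT (x4 OR x1) AND NOT (x1 AND x4))
(Biconditional = both true or both false)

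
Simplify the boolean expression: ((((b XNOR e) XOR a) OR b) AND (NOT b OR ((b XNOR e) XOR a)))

By distribution ((E OR v) AND (E OR NOT v) = E):
= ((b XNOR e) XOR a)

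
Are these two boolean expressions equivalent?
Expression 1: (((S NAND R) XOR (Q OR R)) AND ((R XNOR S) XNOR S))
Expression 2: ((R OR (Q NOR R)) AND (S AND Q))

No. Counterexample: with S=1, Q=0, R=1, Expression 1 = 1 but Expression 2 = 0.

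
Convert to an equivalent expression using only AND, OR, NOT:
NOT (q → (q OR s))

q AND NOT (q OR s)
(Negated implication: NOT(A → B) = A AND NOT B)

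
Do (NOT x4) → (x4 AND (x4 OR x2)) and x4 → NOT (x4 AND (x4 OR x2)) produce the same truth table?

No, Inverse is not equivalent to original (counterexample: x2=0, x5=0, x4=0)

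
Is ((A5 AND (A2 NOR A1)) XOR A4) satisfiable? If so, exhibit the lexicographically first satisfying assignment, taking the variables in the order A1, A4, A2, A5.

A1=0, A4=0, A2=0, A5=1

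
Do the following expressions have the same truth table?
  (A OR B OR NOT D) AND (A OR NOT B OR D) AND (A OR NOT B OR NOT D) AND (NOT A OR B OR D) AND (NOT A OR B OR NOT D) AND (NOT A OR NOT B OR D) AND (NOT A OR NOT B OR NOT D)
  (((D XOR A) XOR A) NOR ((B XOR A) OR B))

Yes, they are equivalent — the two output columns agree on all 8 assignments:
A | B | D | Expression 1 | Expression 2
---------------------------------------
0 | 0 | 0 | 1 | 1
0 | 0 | 1 | 0 | 0
0 | 1 | 0 | 0 | 0
0 | 1 | 1 | 0 | 0
1 | 0 | 0 | 0 | 0
1 | 0 | 1 | 0 | 0
1 | 1 | 0 | 0 | 0
1 | 1 | 1 | 0 | 0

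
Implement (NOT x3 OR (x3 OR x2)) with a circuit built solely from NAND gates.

(((x3 NAND x3) NAND (x3 NAND x3)) NAND (((x3 NAND x3) NAND (x2 NAND x2)) NAND ((x3 NAND x3) NAND (x2 NAND x2))))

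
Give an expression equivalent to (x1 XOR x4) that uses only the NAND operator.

((x1 NAND (x1 NAND x4)) NAND (x4 NAND (x1 NAND x4)))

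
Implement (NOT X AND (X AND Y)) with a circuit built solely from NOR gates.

(((X NOR X) NOR (X NOR X)) NOR (((X NOR X) NOR (Y NOR Y)) NOR ((X NOR X) NOR (Y NOR Y))))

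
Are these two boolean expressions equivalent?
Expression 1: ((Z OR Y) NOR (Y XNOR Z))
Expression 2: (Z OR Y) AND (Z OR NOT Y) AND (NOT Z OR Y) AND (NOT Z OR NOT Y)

Yes, they are equivalent — the two output columns agree on all 4 assignments:
Z | Y | Expression 1 | Expression 2
-----------------------------------
0 | 0 | 0 | 0
0 | 1 | 0 | 0
1 | 0 | 0 | 0
1 | 1 | 0 | 0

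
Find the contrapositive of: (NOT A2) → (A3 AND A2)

Contrapositive: NOT (A3 AND A2) → A2
Note: A statement and its contrapositive are logically equivalent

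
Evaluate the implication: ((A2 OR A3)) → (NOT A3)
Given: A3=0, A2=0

Antecedent ((A2 OR A3)) = 0; consequent (NOT A3) = 1.
0 → 1 = 1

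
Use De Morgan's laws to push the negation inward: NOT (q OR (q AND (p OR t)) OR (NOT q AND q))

NOT q AND NOT (q AND (p OR t)) AND NOT (NOT q AND q)
De Morgan's: NOT(OR of terms) = AND of negations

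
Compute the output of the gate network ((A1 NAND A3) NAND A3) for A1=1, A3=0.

Substituting: ((1 NAND 0) NAND 0)
= 1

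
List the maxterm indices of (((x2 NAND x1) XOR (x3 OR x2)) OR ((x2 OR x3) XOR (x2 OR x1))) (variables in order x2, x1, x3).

ΠM(3, 4, 5) = (x2 OR NOT x1 OR NOT x3) AND (NOT x2 OR x1 OR x3) AND (NOT x2 OR x1 OR NOT x3)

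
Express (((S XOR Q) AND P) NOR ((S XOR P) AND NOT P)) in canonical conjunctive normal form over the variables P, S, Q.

(P OR NOT S OR Q) AND (P OR NOT S OR NOT Q) AND (NOT P OR S OR NOT Q) AND (NOT P OR NOT S OR Q)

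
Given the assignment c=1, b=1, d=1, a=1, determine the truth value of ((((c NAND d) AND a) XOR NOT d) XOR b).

Substituting: ((((1 NAND 1) AND 1) XOR NOT 1) XOR 1)
= 1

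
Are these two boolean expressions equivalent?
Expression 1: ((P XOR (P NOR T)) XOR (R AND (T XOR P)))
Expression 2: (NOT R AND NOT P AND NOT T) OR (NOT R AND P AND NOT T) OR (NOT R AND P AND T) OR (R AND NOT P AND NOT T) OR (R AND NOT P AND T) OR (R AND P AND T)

Yes, they are equivalent — the two output columns agree on all 8 assignments:
R | P | T | Expression 1 | Expression 2
---------------------------------------
0 | 0 | 0 | 1 | 1
0 | 0 | 1 | 0 | 0
0 | 1 | 0 | 1 | 1
0 | 1 | 1 | 1 | 1
1 | 0 | 0 | 1 | 1
1 | 0 | 1 | 1 | 1
1 | 1 | 0 | 0 | 0
1 | 1 | 1 | 1 | 1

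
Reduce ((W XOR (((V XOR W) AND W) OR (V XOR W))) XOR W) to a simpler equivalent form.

By XOR self-cancellation ((E XOR v) XOR v = E) then absorption (E OR (E AND v) = E):
= (V XOR W)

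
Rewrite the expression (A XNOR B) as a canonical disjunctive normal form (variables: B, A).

(NOT B AND NOT A) OR (B AND A)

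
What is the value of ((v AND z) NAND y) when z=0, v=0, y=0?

Substituting: ((0 AND 0) NAND 0)
= 1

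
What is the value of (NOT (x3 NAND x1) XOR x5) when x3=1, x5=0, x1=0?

Substituting: (NOT (1 NAND 0) XOR 0)
= 0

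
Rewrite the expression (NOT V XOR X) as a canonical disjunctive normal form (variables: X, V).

(NOT X AND NOT V) OR (X AND V)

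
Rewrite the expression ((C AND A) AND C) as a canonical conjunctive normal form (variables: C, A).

(C OR A) AND (C OR NOT A) AND (NOT C OR A)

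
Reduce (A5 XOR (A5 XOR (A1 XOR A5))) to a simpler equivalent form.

By XOR self-cancellation ((E XOR v) XOR v = E):
= (A1 XOR A5)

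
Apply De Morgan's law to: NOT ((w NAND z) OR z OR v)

NOT (w NAND z) AND NOT z AND NOT v
De Morgan's: NOT(OR of terms) = AND of negations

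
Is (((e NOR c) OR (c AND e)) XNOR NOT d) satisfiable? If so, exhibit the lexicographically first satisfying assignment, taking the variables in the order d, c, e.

d=0, c=0, e=0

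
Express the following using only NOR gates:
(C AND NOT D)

((C NOR C) NOR ((D NOR D) NOR (D NOR D)))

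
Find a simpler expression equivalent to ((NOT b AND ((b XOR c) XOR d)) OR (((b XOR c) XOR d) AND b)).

By distribution ((E AND v) OR (E AND NOT v) = E):
= ((b XOR c) XOR d)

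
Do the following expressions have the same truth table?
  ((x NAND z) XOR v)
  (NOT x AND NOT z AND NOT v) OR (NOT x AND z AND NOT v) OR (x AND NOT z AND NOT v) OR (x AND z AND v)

Yes, they are equivalent — the two output columns agree on all 8 assignments:
x | z | v | Expression 1 | Expression 2
---------------------------------------
0 | 0 | 0 | 1 | 1
0 | 0 | 1 | 0 | 0
0 | 1 | 0 | 1 | 1
0 | 1 | 1 | 0 | 0
1 | 0 | 0 | 1 | 1
1 | 0 | 1 | 0 | 0
1 | 1 | 0 | 0 | 0
1 | 1 | 1 | 1 | 1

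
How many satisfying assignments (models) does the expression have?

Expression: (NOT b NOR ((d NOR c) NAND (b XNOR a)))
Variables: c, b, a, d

Satisfying assignments: (0,1,1,0)
Count: 1 out of 16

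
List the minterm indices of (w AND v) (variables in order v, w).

Σm(3) = (v AND w)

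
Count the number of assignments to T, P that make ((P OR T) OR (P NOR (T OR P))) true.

Satisfying assignments: (0,0), (0,1), (1,0), (1,1)
Count: 4 out of 4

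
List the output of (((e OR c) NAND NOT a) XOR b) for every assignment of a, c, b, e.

a | c | b | e | Output
----------------------
0 | 0 | 0 | 0 | 1
0 | 0 | 0 | 1 | 0
0 | 0 | 1 | 0 | 0
0 | 0 | 1 | 1 | 1
0 | 1 | 0 | 0 | 0
0 | 1 | 0 | 1 | 0
0 | 1 | 1 | 0 | 1
0 | 1 | 1 | 1 | 1
1 | 0 | 0 | 0 | 1
1 | 0 | 0 | 1 | 1
1 | 0 | 1 | 0 | 0
1 | 0 | 1 | 1 | 0
1 | 1 | 0 | 0 | 1
1 | 1 | 0 | 1 | 1
1 | 1 | 1 | 0 | 0
1 | 1 | 1 | 1 | 0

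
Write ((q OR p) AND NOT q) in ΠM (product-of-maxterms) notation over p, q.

ΠM(0, 1, 3) = (p OR q) AND (p OR NOT q) AND (NOT p OR NOT q)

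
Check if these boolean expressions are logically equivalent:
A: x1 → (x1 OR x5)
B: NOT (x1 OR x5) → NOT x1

Yes, Contrapositive is always equivalent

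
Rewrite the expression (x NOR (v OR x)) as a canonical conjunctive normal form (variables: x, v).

(x OR NOT v) AND (NOT x OR v) AND (NOT x OR NOT v)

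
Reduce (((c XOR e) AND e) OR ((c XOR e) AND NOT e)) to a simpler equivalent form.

By distribution ((E AND v) OR (E AND NOT v) = E):
= (c XOR e)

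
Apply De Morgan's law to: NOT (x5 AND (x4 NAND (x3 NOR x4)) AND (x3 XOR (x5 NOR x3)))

NOT x5 OR NOT (x4 NAND (x3 NOR x4)) OR NOT (x3 XOR (x5 NOR x3))
De Morgan's: NOT(AND of terms) = OR of negations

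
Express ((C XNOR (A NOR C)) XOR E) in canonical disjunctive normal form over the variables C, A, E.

(NOT C AND NOT A AND E) OR (NOT C AND A AND NOT E) OR (C AND NOT A AND E) OR (C AND A AND E)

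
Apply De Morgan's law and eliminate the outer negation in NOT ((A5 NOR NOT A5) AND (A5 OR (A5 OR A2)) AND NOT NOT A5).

NOT (A5 NOR NOT A5) OR NOT (A5 OR (A5 OR A2)) OR NOT A5
De Morgan's: NOT(AND of terms) = OR of negations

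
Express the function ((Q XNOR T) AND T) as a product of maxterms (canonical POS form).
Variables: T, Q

ΠM(0, 1, 2) = (T OR Q) AND (T OR NOT Q) AND (NOT T OR Q)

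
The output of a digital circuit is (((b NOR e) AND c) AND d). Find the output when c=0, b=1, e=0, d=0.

Substituting: (((1 NOR 0) AND 0) AND 0)
= 0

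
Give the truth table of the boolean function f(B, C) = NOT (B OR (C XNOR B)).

B | C | Output
--------------
0 | 0 | 0
0 | 1 | 1
1 | 0 | 0
1 | 1 | 0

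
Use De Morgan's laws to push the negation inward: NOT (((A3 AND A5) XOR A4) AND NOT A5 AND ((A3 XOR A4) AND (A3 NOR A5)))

NOT ((A3 AND A5) XOR A4) OR A5 OR NOT ((A3 XOR A4) AND (A3 NOR A5))
De Morgan's: NOT(AND of terms) = OR of negations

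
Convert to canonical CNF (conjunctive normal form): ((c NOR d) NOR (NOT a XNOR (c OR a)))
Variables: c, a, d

(c OR a OR d) AND (c OR NOT a OR d) AND (NOT c OR a OR d) AND (NOT c OR a OR NOT d)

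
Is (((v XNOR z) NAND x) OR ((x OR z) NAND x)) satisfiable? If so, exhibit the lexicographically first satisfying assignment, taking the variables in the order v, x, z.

v=0, x=0, z=0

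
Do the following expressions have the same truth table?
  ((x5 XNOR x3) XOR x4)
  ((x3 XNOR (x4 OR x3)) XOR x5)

No. Counterexample: with x5=0, x4=0, x3=1, Expression 1 = 0 but Expression 2 = 1.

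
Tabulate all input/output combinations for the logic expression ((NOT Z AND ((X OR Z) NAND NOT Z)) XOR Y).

Y | X | Z | Output
------------------
0 | 0 | 0 | 1
0 | 0 | 1 | 0
0 | 1 | 0 | 0
0 | 1 | 1 | 0
1 | 0 | 0 | 0
1 | 0 | 1 | 1
1 | 1 | 0 | 1
1 | 1 | 1 | 1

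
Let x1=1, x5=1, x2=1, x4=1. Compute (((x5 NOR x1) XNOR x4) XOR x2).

Substituting: (((1 NOR 1) XNOR 1) XOR 1)
= 1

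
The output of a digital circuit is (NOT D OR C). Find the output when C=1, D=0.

Substituting: (NOT 0 OR 1)
= 1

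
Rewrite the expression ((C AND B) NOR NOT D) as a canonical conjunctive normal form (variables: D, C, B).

(D OR C OR B) AND (D OR C OR NOT B) AND (D OR NOT C OR B) AND (D OR NOT C OR NOT B) AND (NOT D OR NOT C OR NOT B)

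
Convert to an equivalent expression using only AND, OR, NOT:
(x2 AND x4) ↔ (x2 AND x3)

((x2 AND x4) AND (x2 AND x3)) OR (NOT (x2 AND x4) AND NOT (x2 AND x3))
(Biconditional = both true or both false)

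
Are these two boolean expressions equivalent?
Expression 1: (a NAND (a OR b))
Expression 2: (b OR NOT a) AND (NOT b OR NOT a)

Yes, they are equivalent — the two output columns agree on all 4 assignments:
b | a | Expression 1 | Expression 2
-----------------------------------
0 | 0 | 1 | 1
0 | 1 | 0 | 0
1 | 0 | 1 | 1
1 | 1 | 0 | 0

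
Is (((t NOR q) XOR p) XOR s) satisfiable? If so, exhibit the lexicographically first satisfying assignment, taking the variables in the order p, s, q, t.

p=0, s=0, q=0, t=0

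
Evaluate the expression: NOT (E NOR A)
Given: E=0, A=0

Substituting: NOT (0 NOR 0)
= 0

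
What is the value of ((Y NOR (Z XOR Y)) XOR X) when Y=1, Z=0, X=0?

Substituting: ((1 NOR (0 XOR 1)) XOR 0)
= 0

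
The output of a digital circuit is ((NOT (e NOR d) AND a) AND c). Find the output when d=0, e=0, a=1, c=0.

Substituting: ((NOT (0 NOR 0) AND 1) AND 0)
= 0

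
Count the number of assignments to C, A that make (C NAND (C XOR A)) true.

Satisfying assignments: (0,0), (0,1), (1,1)
Count: 3 out of 4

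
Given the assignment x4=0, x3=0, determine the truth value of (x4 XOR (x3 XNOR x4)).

Substituting: (0 XOR (0 XNOR 0))
= 1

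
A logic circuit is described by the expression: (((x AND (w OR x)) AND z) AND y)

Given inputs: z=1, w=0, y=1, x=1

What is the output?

Substituting: (((1 AND (0 OR 1)) AND 1) AND 1)
= 1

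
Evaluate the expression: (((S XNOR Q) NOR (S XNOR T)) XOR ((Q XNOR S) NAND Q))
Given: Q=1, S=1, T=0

Substituting: (((1 XNOR 1) NOR (1 XNOR 0)) XOR ((1 XNOR 1) NAND 1))
= 0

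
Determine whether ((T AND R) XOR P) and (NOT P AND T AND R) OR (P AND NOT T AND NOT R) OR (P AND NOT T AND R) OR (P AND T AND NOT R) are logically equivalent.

Yes, they are equivalent — the two output columns agree on all 8 assignments:
P | T | R | Expression 1 | Expression 2
---------------------------------------
0 | 0 | 0 | 0 | 0
0 | 0 | 1 | 0 | 0
0 | 1 | 0 | 0 | 0
0 | 1 | 1 | 1 | 1
1 | 0 | 0 | 1 | 1
1 | 0 | 1 | 1 | 1
1 | 1 | 0 | 1 | 1
1 | 1 | 1 | 0 | 0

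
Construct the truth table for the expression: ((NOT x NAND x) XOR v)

x | v | Output
--------------
0 | 0 | 1
0 | 1 | 0
1 | 0 | 1
1 | 1 | 0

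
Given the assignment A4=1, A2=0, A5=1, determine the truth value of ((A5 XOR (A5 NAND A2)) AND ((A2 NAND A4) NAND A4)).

Substituting: ((1 XOR (1 NAND 0)) AND ((0 NAND 1) NAND 1))
= 0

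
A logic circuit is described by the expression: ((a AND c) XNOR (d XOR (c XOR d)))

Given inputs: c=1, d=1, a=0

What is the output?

Substituting: ((0 AND 1) XNOR (1 XOR (1 XOR 1)))
= 0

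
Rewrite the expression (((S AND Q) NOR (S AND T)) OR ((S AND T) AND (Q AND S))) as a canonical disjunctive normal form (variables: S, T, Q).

(NOT S AND NOT T AND NOT Q) OR (NOT S AND NOT T AND Q) OR (NOT S AND T AND NOT Q) OR (NOT S AND T AND Q) OR (S AND NOT T AND NOT Q) OR (S AND T AND Q)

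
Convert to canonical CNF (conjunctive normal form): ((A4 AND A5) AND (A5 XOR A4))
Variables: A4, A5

(A4 OR A5) AND (A4 OR NOT A5) AND (NOT A4 OR A5) AND (NOT A4 OR NOT A5)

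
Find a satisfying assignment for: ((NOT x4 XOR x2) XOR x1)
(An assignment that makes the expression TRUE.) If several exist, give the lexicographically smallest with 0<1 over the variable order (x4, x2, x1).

x4=0, x2=0, x1=0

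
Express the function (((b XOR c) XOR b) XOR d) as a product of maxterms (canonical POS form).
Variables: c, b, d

ΠM(0, 2, 5, 7) = (c OR b OR d) AND (c OR NOT b OR d) AND (NOT c OR b OR NOT d) AND (NOT c OR NOT b OR NOT d)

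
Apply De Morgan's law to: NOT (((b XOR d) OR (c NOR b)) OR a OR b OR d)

NOT ((b XOR d) OR (c NOR b)) AND NOT a AND NOT b AND NOT d
De Morgan's: NOT(OR of terms) = AND of negations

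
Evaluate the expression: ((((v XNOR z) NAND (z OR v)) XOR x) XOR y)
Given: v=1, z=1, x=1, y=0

Substituting: ((((1 XNOR 1) NAND (1 OR 1)) XOR 1) XOR 0)
= 1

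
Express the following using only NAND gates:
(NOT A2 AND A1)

(((A2 NAND A2) NAND A1) NAND ((A2 NAND A2) NAND A1))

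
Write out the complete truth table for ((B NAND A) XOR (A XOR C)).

B | C | A | Output
------------------
0 | 0 | 0 | 1
0 | 0 | 1 | 0
0 | 1 | 0 | 0
0 | 1 | 1 | 1
1 | 0 | 0 | 1
1 | 0 | 1 | 1
1 | 1 | 0 | 0
1 | 1 | 1 | 0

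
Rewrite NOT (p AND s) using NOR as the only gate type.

(((p NOR p) NOR (s NOR s)) NOR ((p NOR p) NOR (s NOR s)))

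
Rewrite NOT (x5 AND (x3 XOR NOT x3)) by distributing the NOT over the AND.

NOT x5 OR NOT (x3 XOR NOT x3)
De Morgan's: NOT(AND of terms) = OR of negations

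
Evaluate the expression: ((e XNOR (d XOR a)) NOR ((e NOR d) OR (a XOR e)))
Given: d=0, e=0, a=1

Substituting: ((0 XNOR (0 XOR 1)) NOR ((0 NOR 0) OR (1 XOR 0)))
= 0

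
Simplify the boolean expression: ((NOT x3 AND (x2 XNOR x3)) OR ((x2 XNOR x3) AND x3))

By distribution ((E AND v) OR (E AND NOT v) = E):
= (x2 XNOR x3)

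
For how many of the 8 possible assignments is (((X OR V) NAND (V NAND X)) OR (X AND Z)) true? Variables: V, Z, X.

Satisfying assignments: (0,0,0), (0,1,0), (0,1,1), (1,0,1), (1,1,1)
Count: 5 out of 8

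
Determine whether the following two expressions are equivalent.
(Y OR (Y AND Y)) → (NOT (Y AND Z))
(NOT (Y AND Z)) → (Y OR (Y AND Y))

No, Converse is not equivalent to original (counterexample: Z=0, Y=0)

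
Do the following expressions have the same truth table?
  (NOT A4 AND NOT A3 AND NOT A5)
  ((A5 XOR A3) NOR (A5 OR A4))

Yes, they are equivalent — the two output columns agree on all 8 assignments:
A4 | A3 | A5 | Expression 1 | Expression 2
------------------------------------------
0 | 0 | 0 | 1 | 1
0 | 0 | 1 | 0 | 0
0 | 1 | 0 | 0 | 0
0 | 1 | 1 | 0 | 0
1 | 0 | 0 | 0 | 0
1 | 0 | 1 | 0 | 0
1 | 1 | 0 | 0 | 0
1 | 1 | 1 | 0 | 0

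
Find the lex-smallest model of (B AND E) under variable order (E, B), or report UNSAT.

E=1, B=1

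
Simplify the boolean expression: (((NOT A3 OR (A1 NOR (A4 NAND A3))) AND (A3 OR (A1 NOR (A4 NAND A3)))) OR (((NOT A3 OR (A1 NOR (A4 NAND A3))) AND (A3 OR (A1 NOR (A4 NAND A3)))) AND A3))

By absorption (E OR (E AND v) = E) then distribution ((E OR v) AND (E OR NOT v) = E):
= (A1 NOR (A4 NAND A3))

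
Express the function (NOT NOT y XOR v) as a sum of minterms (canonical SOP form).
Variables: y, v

Σm(1, 2) = (NOT y AND v) OR (y AND NOT v)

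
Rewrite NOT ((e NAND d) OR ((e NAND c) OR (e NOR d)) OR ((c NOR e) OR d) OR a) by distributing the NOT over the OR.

NOT (e NAND d) AND NOT ((e NAND c) OR (e NOR d)) AND NOT ((c NOR e) OR d) AND NOT a
De Morgan's: NOT(OR of terms) = AND of negations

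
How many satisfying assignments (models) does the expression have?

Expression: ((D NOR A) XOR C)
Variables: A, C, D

Satisfying assignments: (0,0,0), (0,1,1), (1,1,0), (1,1,1)
Count: 4 out of 8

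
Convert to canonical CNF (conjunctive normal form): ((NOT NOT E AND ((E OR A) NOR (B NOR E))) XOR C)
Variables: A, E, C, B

(A OR E OR C OR B) AND (A OR E OR C OR NOT B) AND (A OR NOT E OR C OR B) AND (A OR NOT E OR C OR NOT B) AND (NOT A OR E OR C OR B) AND (NOT A OR E OR C OR NOT B) AND (NOT A OR NOT E OR C OR B) AND (NOT A OR NOT E OR C OR NOT B)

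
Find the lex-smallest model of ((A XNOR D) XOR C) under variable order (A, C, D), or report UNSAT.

A=0, C=0, D=0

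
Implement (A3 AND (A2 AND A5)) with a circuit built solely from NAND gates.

((A3 NAND ((A2 NAND A5) NAND (A2 NAND A5))) NAND (A3 NAND ((A2 NAND A5) NAND (A2 NAND A5))))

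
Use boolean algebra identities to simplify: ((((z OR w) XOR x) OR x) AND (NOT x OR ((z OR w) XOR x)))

By distribution ((E OR v) AND (E OR NOT v) = E):
= ((z OR w) XOR x)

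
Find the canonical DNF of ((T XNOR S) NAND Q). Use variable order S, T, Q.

(NOT S AND NOT T AND NOT Q) OR (NOT S AND T AND NOT Q) OR (NOT S AND T AND Q) OR (S AND NOT T AND NOT Q) OR (S AND NOT T AND Q) OR (S AND T AND NOT Q)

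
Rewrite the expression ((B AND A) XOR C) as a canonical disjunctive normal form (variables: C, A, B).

(NOT C AND A AND B) OR (C AND NOT A AND NOT B) OR (C AND NOT A AND B) OR (C AND A AND NOT B)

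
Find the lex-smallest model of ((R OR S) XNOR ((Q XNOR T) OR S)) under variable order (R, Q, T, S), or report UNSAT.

R=0, Q=0, T=0, S=1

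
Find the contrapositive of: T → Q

Contrapositive: NOT Q → NOT T
Note: A statement and its contrapositive are logically equivalent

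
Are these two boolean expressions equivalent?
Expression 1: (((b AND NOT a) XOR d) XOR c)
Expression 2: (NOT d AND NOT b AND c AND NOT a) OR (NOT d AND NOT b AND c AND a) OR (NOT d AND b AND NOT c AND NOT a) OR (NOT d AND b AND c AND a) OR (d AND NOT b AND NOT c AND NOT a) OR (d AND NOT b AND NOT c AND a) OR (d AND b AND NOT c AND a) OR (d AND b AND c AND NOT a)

Yes, they are equivalent — the two output columns agree on all 16 assignments:
d | b | c | a | Expression 1 | Expression 2
-------------------------------------------
0 | 0 | 0 | 0 | 0 | 0
0 | 0 | 0 | 1 | 0 | 0
0 | 0 | 1 | 0 | 1 | 1
0 | 0 | 1 | 1 | 1 | 1
0 | 1 | 0 | 0 | 1 | 1
0 | 1 | 0 | 1 | 0 | 0
0 | 1 | 1 | 0 | 0 | 0
0 | 1 | 1 | 1 | 1 | 1
1 | 0 | 0 | 0 | 1 | 1
1 | 0 | 0 | 1 | 1 | 1
1 | 0 | 1 | 0 | 0 | 0
1 | 0 | 1 | 1 | 0 | 0
1 | 1 | 0 | 0 | 0 | 0
1 | 1 | 0 | 1 | 1 | 1
1 | 1 | 1 | 0 | 1 | 1
1 | 1 | 1 | 1 | 0 | 0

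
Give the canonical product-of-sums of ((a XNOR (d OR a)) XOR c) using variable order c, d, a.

ΠM(2, 4, 5, 7) = (c OR NOT d OR a) AND (NOT c OR d OR a) AND (NOT c OR d OR NOT a) AND (NOT c OR NOT d OR NOT a)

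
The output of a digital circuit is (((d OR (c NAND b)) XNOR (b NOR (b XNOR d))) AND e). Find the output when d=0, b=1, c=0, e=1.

Substituting: (((0 OR (0 NAND 1)) XNOR (1 NOR (1 XNOR 0))) AND 1)
= 0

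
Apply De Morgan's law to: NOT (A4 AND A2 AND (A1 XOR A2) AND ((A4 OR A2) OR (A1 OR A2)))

NOT A4 OR NOT A2 OR NOT (A1 XOR A2) OR NOT ((A4 OR A2) OR (A1 OR A2))
De Morgan's: NOT(AND of terms) = OR of negations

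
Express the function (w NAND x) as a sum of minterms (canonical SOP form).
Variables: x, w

Σm(0, 1, 2) = (NOT x AND NOT w) OR (NOT x AND w) OR (x AND NOT w)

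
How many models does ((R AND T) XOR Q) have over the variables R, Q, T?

Satisfying assignments: (0,1,0), (0,1,1), (1,0,1), (1,1,0)
Count: 4 out of 8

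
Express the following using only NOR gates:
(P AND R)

((P NOR P) NOR (R NOR R))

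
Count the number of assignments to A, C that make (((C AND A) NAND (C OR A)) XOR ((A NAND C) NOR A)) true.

Satisfying assignments: (0,0), (0,1), (1,0)
Count: 3 out of 4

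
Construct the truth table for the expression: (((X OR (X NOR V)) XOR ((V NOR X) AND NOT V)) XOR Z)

X | V | Z | Output
------------------
0 | 0 | 0 | 0
0 | 0 | 1 | 1
0 | 1 | 0 | 0
0 | 1 | 1 | 1
1 | 0 | 0 | 1
1 | 0 | 1 | 0
1 | 1 | 0 | 1
1 | 1 | 1 | 0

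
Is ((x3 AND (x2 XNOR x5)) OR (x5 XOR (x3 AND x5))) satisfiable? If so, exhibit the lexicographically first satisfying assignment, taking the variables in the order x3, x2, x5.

x3=0, x2=0, x5=1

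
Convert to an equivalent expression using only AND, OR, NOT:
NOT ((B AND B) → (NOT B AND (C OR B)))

(B AND B) AND NOT (NOT B AND (C OR B))
(Negated implication: NOT(A → B) = A AND NOT B)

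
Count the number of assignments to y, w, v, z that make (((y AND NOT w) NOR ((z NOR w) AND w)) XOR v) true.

Satisfying assignments: (0,0,0,0), (0,0,0,1), (0,1,0,0), (0,1,0,1), (1,0,1,0), (1,0,1,1), (1,1,0,0), (1,1,0,1)
Count: 8 out of 16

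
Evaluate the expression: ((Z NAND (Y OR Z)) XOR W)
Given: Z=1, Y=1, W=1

Substituting: ((1 NAND (1 OR 1)) XOR 1)
= 1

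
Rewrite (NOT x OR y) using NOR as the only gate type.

(((x NOR x) NOR y) NOR ((x NOR x) NOR y))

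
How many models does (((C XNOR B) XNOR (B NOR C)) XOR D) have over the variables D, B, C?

Satisfying assignments: (0,0,0), (0,0,1), (0,1,0), (1,1,1)
Count: 4 out of 8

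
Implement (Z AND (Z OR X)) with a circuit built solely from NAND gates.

((Z NAND ((Z NAND Z) NAND (X NAND X))) NAND (Z NAND ((Z NAND Z) NAND (X NAND X))))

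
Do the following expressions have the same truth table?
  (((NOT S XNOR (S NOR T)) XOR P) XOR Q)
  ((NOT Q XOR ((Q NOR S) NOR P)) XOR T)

No. Counterexample: with S=0, P=0, Q=1, T=0, Expression 1 = 0 but Expression 2 = 1.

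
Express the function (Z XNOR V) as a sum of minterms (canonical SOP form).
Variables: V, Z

Σm(0, 3) = (NOT V AND NOT Z) OR (V AND Z)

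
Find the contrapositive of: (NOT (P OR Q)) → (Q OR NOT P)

Contrapositive: NOT (Q OR NOT P) → (P OR Q)
Note: A statement and its contrapositive are logically equivalent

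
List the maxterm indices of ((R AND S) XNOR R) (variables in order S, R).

ΠM(1) = (S OR NOT R)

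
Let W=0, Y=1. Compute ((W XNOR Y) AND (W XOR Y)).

Substituting: ((0 XNOR 1) AND (0 XOR 1))
= 0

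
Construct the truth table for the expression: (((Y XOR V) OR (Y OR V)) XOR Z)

Y | Z | V | Output
------------------
0 | 0 | 0 | 0
0 | 0 | 1 | 1
0 | 1 | 0 | 1
0 | 1 | 1 | 0
1 | 0 | 0 | 1
1 | 0 | 1 | 1
1 | 1 | 0 | 0
1 | 1 | 1 | 0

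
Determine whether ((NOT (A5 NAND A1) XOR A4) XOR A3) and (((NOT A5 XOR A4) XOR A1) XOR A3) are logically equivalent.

No. Counterexample: with A5=0, A4=0, A1=0, A3=0, Expression 1 = 0 but Expression 2 = 1.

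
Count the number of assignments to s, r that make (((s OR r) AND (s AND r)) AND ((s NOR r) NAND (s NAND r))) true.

Satisfying assignments: (1,1)
Count: 1 out of 4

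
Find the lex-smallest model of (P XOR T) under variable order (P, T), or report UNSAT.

P=0, T=1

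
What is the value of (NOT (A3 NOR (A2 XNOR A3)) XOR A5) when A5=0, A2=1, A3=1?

Substituting: (NOT (1 NOR (1 XNOR 1)) XOR 0)
= 1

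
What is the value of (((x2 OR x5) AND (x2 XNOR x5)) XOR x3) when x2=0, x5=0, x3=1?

Substituting: (((0 OR 0) AND (0 XNOR 0)) XOR 1)
= 1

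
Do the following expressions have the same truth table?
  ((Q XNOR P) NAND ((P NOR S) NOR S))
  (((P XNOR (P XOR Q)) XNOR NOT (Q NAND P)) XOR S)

No. Counterexample: with Q=0, P=0, S=0, Expression 1 = 1 but Expression 2 = 0.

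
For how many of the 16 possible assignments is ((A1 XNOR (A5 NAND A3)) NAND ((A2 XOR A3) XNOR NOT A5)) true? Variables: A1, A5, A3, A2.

Satisfying assignments: (0,0,0,0), (0,0,0,1), (0,0,1,0), (0,0,1,1), (0,1,0,0), (0,1,0,1), (0,1,1,0), (1,0,0,0), (1,0,1,1), (1,1,0,1), (1,1,1,0), (1,1,1,1)
Count: 12 out of 16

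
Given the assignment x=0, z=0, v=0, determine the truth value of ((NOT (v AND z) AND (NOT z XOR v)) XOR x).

Substituting: ((NOT (0 AND 0) AND (NOT 0 XOR 0)) XOR 0)
= 1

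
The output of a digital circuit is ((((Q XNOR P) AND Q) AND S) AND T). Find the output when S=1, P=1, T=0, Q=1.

Substituting: ((((1 XNOR 1) AND 1) AND 1) AND 0)
= 0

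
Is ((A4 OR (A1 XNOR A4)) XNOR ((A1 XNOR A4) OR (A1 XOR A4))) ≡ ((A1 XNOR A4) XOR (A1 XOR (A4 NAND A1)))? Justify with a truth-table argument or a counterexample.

No. Counterexample: with A1=0, A4=0, Expression 1 = 1 but Expression 2 = 0.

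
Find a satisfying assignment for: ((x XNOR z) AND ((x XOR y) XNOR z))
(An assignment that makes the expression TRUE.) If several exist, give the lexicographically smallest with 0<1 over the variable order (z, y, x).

z=0, y=0, x=0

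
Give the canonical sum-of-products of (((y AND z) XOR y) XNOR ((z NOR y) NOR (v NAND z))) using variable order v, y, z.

Σm(0, 1, 3, 4) = (NOT v AND NOT y AND NOT z) OR (NOT v AND NOT y AND z) OR (NOT v AND y AND z) OR (v AND NOT y AND NOT z)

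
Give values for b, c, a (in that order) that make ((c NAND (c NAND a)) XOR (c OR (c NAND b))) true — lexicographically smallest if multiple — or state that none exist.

b=0, c=1, a=0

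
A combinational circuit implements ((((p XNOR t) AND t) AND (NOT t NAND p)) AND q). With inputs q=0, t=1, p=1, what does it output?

Substituting: ((((1 XNOR 1) AND 1) AND (NOT 1 NAND 1)) AND 0)
= 0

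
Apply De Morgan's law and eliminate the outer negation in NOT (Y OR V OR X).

NOT Y AND NOT V AND NOT X
De Morgan's: NOT(OR of terms) = AND of negations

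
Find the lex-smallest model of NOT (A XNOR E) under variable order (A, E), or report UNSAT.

A=0, E=1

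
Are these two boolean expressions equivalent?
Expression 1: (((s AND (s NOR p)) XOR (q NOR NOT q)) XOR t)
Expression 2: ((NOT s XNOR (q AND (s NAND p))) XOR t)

No. Counterexample: with t=0, q=0, s=1, p=0, Expression 1 = 0 but Expression 2 = 1.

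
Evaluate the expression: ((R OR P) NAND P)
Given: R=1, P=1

Substituting: ((1 OR 1) NAND 1)
= 0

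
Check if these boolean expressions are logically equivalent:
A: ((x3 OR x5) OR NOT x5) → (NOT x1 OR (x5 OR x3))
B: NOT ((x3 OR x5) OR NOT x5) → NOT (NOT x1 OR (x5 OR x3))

No, Inverse is not equivalent to original (counterexample: x1=1, x3=0, x5=0)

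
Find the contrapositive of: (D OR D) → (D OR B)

Contrapositive: NOT (D OR B) → NOT (D OR D)
Note: A statement and its contrapositive are logically equivalent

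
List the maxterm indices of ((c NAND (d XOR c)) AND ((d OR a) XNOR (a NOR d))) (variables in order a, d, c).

ΠM(0, 1, 2, 3, 4, 5, 6, 7) = (a OR d OR c) AND (a OR d OR NOT c) AND (a OR NOT d OR c) AND (a OR NOT d OR NOT c) AND (NOT a OR d OR c) AND (NOT a OR d OR NOT c) AND (NOT a OR NOT d OR c) AND (NOT a OR NOT d OR NOT c)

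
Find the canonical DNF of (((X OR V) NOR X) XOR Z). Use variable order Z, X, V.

(NOT Z AND NOT X AND NOT V) OR (Z AND NOT X AND V) OR (Z AND X AND NOT V) OR (Z AND X AND V)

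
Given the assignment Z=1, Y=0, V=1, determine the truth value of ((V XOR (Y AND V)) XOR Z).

Substituting: ((1 XOR (0 AND 1)) XOR 1)
= 0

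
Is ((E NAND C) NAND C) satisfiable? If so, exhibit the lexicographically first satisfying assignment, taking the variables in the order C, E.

C=0, E=0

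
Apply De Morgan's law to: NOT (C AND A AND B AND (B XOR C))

NOT C OR NOT A OR NOT B OR NOT (B XOR C)
De Morgan's: NOT(AND of terms) = OR of negations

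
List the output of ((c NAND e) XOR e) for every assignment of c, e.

c | e | Output
--------------
0 | 0 | 1
0 | 1 | 0
1 | 0 | 1
1 | 1 | 1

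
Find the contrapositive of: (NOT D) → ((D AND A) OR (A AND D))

Contrapositive: NOT ((D AND A) OR (A AND D)) → D
Note: A statement and its contrapositive are logically equivalent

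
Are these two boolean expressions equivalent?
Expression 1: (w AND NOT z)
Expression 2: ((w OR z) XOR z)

Yes, they are equivalent — the two output columns agree on all 4 assignments:
w | z | Expression 1 | Expression 2
-----------------------------------
0 | 0 | 0 | 0
0 | 1 | 0 | 0
1 | 0 | 1 | 1
1 | 1 | 0 | 0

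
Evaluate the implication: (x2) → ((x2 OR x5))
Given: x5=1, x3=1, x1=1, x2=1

Antecedent (x2) = 1; consequent ((x2 OR x5)) = 1.
1 → 1 = 1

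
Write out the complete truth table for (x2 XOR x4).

x4 | x2 | Output
----------------
0 | 0 | 0
0 | 1 | 1
1 | 0 | 1
1 | 1 | 0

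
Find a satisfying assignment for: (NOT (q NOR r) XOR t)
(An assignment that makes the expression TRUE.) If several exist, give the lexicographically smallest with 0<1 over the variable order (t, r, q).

t=0, r=0, q=1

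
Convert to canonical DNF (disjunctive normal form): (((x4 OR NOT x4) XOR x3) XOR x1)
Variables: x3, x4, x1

(NOT x3 AND NOT x4 AND NOT x1) OR (NOT x3 AND x4 AND NOT x1) OR (x3 AND NOT x4 AND x1) OR (x3 AND x4 AND x1)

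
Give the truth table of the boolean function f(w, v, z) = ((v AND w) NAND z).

w | v | z | Output
------------------
0 | 0 | 0 | 1
0 | 0 | 1 | 1
0 | 1 | 0 | 1
0 | 1 | 1 | 1
1 | 0 | 0 | 1
1 | 0 | 1 | 1
1 | 1 | 0 | 1
1 | 1 | 1 | 0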